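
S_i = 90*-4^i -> [90, -360, 1440, -5760, 23040]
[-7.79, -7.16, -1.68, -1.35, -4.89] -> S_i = Random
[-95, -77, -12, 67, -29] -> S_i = Random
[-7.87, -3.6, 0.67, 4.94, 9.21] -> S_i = -7.87 + 4.27*i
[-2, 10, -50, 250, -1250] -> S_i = -2*-5^i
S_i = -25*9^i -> [-25, -225, -2025, -18225, -164025]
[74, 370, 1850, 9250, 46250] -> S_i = 74*5^i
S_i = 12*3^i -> [12, 36, 108, 324, 972]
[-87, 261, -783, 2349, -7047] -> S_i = -87*-3^i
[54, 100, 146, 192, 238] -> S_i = 54 + 46*i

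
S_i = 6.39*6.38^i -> [6.39, 40.77, 260.1, 1659.45, 10587.26]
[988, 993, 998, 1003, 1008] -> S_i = 988 + 5*i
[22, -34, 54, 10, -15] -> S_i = Random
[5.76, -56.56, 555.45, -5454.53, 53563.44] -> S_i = 5.76*(-9.82)^i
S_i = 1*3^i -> [1, 3, 9, 27, 81]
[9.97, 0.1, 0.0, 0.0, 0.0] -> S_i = 9.97*0.01^i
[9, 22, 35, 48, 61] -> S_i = 9 + 13*i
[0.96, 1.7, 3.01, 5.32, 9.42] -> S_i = 0.96*1.77^i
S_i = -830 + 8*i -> [-830, -822, -814, -806, -798]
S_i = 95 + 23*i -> [95, 118, 141, 164, 187]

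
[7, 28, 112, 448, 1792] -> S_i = 7*4^i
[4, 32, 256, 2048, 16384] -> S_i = 4*8^i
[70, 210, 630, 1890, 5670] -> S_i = 70*3^i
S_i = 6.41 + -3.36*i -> [6.41, 3.05, -0.31, -3.67, -7.03]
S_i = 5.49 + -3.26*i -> [5.49, 2.23, -1.03, -4.29, -7.55]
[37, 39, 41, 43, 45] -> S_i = 37 + 2*i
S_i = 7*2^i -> [7, 14, 28, 56, 112]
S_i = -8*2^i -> [-8, -16, -32, -64, -128]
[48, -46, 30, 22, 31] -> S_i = Random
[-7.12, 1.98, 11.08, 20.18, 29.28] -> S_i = -7.12 + 9.10*i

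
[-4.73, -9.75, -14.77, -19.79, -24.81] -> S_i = -4.73 + -5.02*i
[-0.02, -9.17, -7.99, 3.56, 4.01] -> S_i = Random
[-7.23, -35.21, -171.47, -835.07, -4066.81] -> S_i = -7.23*4.87^i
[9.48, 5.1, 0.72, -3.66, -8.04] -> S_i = 9.48 + -4.38*i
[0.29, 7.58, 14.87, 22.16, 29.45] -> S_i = 0.29 + 7.29*i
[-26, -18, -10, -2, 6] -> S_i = -26 + 8*i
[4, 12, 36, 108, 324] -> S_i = 4*3^i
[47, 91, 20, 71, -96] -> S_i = Random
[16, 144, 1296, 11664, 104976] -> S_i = 16*9^i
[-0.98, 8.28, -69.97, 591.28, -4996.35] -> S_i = -0.98*(-8.45)^i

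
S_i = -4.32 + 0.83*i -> [-4.32, -3.49, -2.66, -1.83, -1.0]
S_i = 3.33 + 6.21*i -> [3.33, 9.54, 15.75, 21.96, 28.17]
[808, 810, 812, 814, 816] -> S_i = 808 + 2*i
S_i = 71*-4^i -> [71, -284, 1136, -4544, 18176]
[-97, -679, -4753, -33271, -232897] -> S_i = -97*7^i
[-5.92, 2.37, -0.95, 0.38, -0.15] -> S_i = -5.92*(-0.40)^i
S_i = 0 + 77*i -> [0, 77, 154, 231, 308]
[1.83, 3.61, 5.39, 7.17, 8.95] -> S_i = 1.83 + 1.78*i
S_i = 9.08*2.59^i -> [9.08, 23.52, 60.91, 157.76, 408.59]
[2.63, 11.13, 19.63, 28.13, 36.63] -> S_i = 2.63 + 8.50*i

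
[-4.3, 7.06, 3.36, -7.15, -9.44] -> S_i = Random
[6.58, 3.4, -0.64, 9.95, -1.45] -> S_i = Random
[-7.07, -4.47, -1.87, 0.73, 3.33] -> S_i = -7.07 + 2.60*i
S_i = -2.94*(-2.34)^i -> [-2.94, 6.88, -16.1, 37.67, -88.15]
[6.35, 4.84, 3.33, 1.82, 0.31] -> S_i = 6.35 + -1.51*i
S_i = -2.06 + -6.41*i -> [-2.06, -8.47, -14.88, -21.29, -27.7]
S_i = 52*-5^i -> [52, -260, 1300, -6500, 32500]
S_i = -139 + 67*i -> [-139, -72, -5, 62, 129]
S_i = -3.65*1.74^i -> [-3.65, -6.35, -11.05, -19.23, -33.46]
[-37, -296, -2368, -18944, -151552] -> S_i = -37*8^i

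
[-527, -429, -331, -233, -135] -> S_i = -527 + 98*i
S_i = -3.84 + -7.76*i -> [-3.84, -11.6, -19.36, -27.12, -34.88]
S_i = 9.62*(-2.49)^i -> [9.62, -23.95, 59.64, -148.52, 369.8]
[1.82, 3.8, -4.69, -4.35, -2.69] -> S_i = Random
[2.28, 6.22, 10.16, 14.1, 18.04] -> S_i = 2.28 + 3.94*i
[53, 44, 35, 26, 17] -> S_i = 53 + -9*i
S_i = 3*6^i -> [3, 18, 108, 648, 3888]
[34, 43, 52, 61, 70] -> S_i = 34 + 9*i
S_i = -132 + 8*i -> [-132, -124, -116, -108, -100]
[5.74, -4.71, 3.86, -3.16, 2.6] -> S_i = 5.74*(-0.82)^i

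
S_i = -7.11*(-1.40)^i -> [-7.11, 9.95, -13.94, 19.51, -27.31]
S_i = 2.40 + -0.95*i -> [2.4, 1.45, 0.5, -0.45, -1.4]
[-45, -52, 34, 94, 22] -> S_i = Random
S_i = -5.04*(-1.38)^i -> [-5.04, 6.96, -9.6, 13.25, -18.28]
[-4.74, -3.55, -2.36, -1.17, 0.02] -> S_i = -4.74 + 1.19*i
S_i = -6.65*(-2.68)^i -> [-6.65, 17.82, -47.76, 128.0, -343.05]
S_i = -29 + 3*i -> [-29, -26, -23, -20, -17]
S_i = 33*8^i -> [33, 264, 2112, 16896, 135168]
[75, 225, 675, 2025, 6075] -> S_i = 75*3^i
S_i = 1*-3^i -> [1, -3, 9, -27, 81]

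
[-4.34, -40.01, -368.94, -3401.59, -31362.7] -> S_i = -4.34*9.22^i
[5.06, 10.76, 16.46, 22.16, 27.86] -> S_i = 5.06 + 5.70*i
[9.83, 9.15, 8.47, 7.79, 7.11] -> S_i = 9.83 + -0.68*i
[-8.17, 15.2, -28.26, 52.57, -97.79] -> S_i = -8.17*(-1.86)^i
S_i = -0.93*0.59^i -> [-0.93, -0.55, -0.32, -0.19, -0.11]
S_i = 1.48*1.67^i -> [1.48, 2.47, 4.13, 6.89, 11.51]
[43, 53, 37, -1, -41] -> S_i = Random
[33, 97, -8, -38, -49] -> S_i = Random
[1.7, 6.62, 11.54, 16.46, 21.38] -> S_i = 1.70 + 4.92*i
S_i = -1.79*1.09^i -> [-1.79, -1.95, -2.13, -2.32, -2.53]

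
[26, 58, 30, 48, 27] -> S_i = Random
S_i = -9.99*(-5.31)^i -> [-9.99, 53.05, -281.68, 1495.72, -7942.25]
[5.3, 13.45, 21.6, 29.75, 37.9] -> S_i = 5.30 + 8.15*i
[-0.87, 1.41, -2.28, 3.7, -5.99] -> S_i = -0.87*(-1.62)^i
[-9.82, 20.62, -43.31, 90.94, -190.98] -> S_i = -9.82*(-2.10)^i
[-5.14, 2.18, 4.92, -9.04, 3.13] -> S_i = Random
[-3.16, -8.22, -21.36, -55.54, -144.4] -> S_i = -3.16*2.60^i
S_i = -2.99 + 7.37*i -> [-2.99, 4.38, 11.75, 19.12, 26.49]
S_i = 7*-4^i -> [7, -28, 112, -448, 1792]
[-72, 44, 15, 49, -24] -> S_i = Random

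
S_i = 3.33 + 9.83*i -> [3.33, 13.16, 22.99, 32.82, 42.65]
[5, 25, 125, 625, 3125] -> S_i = 5*5^i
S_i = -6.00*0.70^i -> [-6.0, -4.2, -2.94, -2.06, -1.44]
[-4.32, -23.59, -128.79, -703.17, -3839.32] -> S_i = -4.32*5.46^i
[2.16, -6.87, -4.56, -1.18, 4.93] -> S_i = Random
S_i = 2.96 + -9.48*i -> [2.96, -6.52, -16.0, -25.48, -34.96]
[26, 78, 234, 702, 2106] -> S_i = 26*3^i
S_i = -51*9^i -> [-51, -459, -4131, -37179, -334611]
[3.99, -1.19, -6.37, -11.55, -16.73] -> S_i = 3.99 + -5.18*i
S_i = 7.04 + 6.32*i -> [7.04, 13.36, 19.68, 26.0, 32.32]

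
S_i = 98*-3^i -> [98, -294, 882, -2646, 7938]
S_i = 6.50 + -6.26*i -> [6.5, 0.24, -6.02, -12.28, -18.54]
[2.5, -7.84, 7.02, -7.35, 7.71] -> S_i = Random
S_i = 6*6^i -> [6, 36, 216, 1296, 7776]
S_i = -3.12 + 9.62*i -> [-3.12, 6.5, 16.12, 25.74, 35.36]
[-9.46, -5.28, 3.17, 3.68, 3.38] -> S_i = Random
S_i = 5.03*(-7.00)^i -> [5.03, -35.21, 246.47, -1725.29, 12077.03]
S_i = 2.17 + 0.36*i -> [2.17, 2.53, 2.89, 3.25, 3.61]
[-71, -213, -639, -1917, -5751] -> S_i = -71*3^i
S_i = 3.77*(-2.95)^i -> [3.77, -11.12, 32.81, -96.78, 285.52]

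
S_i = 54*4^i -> [54, 216, 864, 3456, 13824]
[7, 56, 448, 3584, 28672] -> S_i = 7*8^i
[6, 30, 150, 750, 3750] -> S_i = 6*5^i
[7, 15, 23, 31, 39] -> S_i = 7 + 8*i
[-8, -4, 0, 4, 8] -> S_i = -8 + 4*i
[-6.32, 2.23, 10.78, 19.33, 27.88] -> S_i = -6.32 + 8.55*i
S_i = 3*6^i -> [3, 18, 108, 648, 3888]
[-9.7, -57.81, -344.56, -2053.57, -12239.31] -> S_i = -9.70*5.96^i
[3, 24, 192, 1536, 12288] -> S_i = 3*8^i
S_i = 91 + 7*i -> [91, 98, 105, 112, 119]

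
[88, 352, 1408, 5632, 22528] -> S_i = 88*4^i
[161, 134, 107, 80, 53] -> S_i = 161 + -27*i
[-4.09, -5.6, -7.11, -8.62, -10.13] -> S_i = -4.09 + -1.51*i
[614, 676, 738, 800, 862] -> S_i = 614 + 62*i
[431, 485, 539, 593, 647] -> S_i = 431 + 54*i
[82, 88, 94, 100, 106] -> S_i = 82 + 6*i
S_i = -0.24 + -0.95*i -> [-0.24, -1.19, -2.14, -3.09, -4.04]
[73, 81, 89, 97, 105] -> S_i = 73 + 8*i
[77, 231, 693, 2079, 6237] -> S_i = 77*3^i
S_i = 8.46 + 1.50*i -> [8.46, 9.96, 11.46, 12.96, 14.46]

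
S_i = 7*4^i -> [7, 28, 112, 448, 1792]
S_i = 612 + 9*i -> [612, 621, 630, 639, 648]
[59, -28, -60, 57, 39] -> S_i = Random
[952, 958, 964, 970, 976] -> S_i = 952 + 6*i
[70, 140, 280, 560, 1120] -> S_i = 70*2^i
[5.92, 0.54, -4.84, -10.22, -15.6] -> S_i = 5.92 + -5.38*i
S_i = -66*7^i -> [-66, -462, -3234, -22638, -158466]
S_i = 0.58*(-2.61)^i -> [0.58, -1.51, 3.95, -10.31, 26.91]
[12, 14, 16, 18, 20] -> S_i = 12 + 2*i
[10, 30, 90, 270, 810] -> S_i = 10*3^i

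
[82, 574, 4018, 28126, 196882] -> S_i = 82*7^i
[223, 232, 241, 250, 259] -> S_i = 223 + 9*i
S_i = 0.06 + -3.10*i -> [0.06, -3.04, -6.14, -9.24, -12.34]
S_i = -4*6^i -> [-4, -24, -144, -864, -5184]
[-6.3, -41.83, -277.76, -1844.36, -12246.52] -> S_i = -6.30*6.64^i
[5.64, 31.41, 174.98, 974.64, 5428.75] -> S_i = 5.64*5.57^i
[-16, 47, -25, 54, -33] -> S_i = Random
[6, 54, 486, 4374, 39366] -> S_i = 6*9^i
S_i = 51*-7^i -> [51, -357, 2499, -17493, 122451]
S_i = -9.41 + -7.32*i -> [-9.41, -16.73, -24.05, -31.37, -38.69]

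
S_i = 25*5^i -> [25, 125, 625, 3125, 15625]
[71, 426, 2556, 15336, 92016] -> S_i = 71*6^i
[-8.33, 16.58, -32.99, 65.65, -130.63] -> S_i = -8.33*(-1.99)^i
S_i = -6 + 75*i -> [-6, 69, 144, 219, 294]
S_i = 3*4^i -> [3, 12, 48, 192, 768]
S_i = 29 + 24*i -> [29, 53, 77, 101, 125]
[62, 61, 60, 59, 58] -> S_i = 62 + -1*i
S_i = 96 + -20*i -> [96, 76, 56, 36, 16]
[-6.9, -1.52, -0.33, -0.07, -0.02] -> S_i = -6.90*0.22^i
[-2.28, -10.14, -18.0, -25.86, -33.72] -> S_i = -2.28 + -7.86*i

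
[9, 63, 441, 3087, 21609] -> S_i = 9*7^i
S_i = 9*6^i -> [9, 54, 324, 1944, 11664]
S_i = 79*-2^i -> [79, -158, 316, -632, 1264]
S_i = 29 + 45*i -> [29, 74, 119, 164, 209]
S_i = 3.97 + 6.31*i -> [3.97, 10.28, 16.59, 22.9, 29.21]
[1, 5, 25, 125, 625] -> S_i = 1*5^i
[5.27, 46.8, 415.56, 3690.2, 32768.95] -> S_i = 5.27*8.88^i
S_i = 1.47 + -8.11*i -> [1.47, -6.64, -14.75, -22.86, -30.97]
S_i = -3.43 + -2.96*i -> [-3.43, -6.39, -9.35, -12.31, -15.27]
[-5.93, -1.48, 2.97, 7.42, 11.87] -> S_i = -5.93 + 4.45*i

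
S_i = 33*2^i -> [33, 66, 132, 264, 528]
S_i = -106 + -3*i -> [-106, -109, -112, -115, -118]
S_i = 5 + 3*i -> [5, 8, 11, 14, 17]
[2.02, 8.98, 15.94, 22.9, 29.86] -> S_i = 2.02 + 6.96*i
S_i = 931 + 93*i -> [931, 1024, 1117, 1210, 1303]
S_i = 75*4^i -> [75, 300, 1200, 4800, 19200]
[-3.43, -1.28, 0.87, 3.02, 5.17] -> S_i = -3.43 + 2.15*i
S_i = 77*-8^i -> [77, -616, 4928, -39424, 315392]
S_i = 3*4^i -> [3, 12, 48, 192, 768]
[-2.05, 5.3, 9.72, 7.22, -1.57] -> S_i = Random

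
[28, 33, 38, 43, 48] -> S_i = 28 + 5*i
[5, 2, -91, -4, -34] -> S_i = Random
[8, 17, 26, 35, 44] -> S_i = 8 + 9*i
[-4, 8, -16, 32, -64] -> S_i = -4*-2^i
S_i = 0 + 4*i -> [0, 4, 8, 12, 16]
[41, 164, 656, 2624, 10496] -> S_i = 41*4^i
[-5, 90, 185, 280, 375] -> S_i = -5 + 95*i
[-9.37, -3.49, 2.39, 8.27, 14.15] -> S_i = -9.37 + 5.88*i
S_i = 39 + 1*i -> [39, 40, 41, 42, 43]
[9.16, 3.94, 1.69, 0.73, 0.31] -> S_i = 9.16*0.43^i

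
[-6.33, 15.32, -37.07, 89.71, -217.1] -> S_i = -6.33*(-2.42)^i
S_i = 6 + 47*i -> [6, 53, 100, 147, 194]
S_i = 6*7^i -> [6, 42, 294, 2058, 14406]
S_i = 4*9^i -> [4, 36, 324, 2916, 26244]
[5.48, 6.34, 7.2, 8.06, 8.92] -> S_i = 5.48 + 0.86*i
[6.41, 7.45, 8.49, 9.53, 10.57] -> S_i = 6.41 + 1.04*i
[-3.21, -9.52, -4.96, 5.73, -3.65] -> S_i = Random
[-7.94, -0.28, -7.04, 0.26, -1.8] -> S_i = Random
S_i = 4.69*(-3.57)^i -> [4.69, -16.74, 59.77, -213.39, 761.81]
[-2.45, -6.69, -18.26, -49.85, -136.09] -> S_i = -2.45*2.73^i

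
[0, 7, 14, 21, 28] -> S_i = 0 + 7*i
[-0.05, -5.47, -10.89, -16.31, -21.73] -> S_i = -0.05 + -5.42*i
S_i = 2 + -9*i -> [2, -7, -16, -25, -34]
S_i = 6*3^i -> [6, 18, 54, 162, 486]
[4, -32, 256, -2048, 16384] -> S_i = 4*-8^i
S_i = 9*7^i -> [9, 63, 441, 3087, 21609]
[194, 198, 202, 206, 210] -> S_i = 194 + 4*i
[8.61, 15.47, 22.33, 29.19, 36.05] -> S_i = 8.61 + 6.86*i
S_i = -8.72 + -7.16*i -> [-8.72, -15.88, -23.04, -30.2, -37.36]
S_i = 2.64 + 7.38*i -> [2.64, 10.02, 17.4, 24.78, 32.16]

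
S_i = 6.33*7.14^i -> [6.33, 45.2, 322.7, 2304.08, 16451.16]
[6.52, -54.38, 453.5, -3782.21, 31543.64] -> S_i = 6.52*(-8.34)^i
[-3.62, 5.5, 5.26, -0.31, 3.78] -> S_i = Random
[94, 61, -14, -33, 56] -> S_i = Random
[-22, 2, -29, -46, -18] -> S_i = Random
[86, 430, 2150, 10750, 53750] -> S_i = 86*5^i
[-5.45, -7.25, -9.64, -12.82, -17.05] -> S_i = -5.45*1.33^i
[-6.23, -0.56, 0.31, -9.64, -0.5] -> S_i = Random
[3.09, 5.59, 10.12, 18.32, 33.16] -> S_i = 3.09*1.81^i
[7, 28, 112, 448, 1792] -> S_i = 7*4^i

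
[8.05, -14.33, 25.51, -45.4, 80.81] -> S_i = 8.05*(-1.78)^i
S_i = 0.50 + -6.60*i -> [0.5, -6.1, -12.7, -19.3, -25.9]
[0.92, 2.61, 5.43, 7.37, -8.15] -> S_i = Random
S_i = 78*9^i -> [78, 702, 6318, 56862, 511758]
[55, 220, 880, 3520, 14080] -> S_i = 55*4^i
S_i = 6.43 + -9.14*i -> [6.43, -2.71, -11.85, -20.99, -30.13]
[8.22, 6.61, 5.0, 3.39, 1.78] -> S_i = 8.22 + -1.61*i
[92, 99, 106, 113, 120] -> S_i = 92 + 7*i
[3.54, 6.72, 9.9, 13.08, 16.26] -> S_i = 3.54 + 3.18*i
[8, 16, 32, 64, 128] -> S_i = 8*2^i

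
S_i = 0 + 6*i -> [0, 6, 12, 18, 24]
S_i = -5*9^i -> [-5, -45, -405, -3645, -32805]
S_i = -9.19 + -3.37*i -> [-9.19, -12.56, -15.93, -19.3, -22.67]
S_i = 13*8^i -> [13, 104, 832, 6656, 53248]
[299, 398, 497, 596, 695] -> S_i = 299 + 99*i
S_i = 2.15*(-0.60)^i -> [2.15, -1.29, 0.77, -0.46, 0.28]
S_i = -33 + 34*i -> [-33, 1, 35, 69, 103]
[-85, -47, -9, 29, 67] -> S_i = -85 + 38*i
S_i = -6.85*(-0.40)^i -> [-6.85, 2.74, -1.1, 0.44, -0.18]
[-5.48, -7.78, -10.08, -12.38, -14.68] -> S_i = -5.48 + -2.30*i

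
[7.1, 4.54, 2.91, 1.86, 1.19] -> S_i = 7.10*0.64^i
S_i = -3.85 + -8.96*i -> [-3.85, -12.81, -21.77, -30.73, -39.69]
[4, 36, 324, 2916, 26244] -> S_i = 4*9^i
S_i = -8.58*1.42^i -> [-8.58, -12.18, -17.3, -24.57, -34.89]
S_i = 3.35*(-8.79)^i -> [3.35, -29.45, 258.83, -2275.16, 19998.63]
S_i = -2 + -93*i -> [-2, -95, -188, -281, -374]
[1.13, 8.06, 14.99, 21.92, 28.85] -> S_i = 1.13 + 6.93*i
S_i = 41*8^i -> [41, 328, 2624, 20992, 167936]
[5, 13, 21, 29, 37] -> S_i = 5 + 8*i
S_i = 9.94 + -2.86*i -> [9.94, 7.08, 4.22, 1.36, -1.5]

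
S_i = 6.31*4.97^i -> [6.31, 31.36, 155.86, 774.64, 3849.95]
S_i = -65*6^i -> [-65, -390, -2340, -14040, -84240]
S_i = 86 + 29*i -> [86, 115, 144, 173, 202]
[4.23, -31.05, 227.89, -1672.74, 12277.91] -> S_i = 4.23*(-7.34)^i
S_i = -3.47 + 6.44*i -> [-3.47, 2.97, 9.41, 15.85, 22.29]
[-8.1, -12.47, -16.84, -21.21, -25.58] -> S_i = -8.10 + -4.37*i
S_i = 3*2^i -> [3, 6, 12, 24, 48]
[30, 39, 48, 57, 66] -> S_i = 30 + 9*i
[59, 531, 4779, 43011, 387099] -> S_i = 59*9^i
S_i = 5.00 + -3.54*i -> [5.0, 1.46, -2.08, -5.62, -9.16]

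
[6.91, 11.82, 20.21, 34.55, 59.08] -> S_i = 6.91*1.71^i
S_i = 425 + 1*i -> [425, 426, 427, 428, 429]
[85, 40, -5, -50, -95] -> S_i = 85 + -45*i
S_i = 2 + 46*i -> [2, 48, 94, 140, 186]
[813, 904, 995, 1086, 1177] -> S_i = 813 + 91*i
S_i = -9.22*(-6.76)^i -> [-9.22, 62.33, -421.33, 2848.2, -19253.86]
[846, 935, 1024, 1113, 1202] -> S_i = 846 + 89*i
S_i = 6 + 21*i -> [6, 27, 48, 69, 90]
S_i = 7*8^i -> [7, 56, 448, 3584, 28672]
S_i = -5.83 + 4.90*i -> [-5.83, -0.93, 3.97, 8.87, 13.77]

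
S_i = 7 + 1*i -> [7, 8, 9, 10, 11]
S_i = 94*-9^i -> [94, -846, 7614, -68526, 616734]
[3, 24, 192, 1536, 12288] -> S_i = 3*8^i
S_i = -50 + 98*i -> [-50, 48, 146, 244, 342]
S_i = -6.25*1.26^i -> [-6.25, -7.88, -9.92, -12.5, -15.75]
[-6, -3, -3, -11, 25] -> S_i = Random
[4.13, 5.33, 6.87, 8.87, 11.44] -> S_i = 4.13*1.29^i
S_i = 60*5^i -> [60, 300, 1500, 7500, 37500]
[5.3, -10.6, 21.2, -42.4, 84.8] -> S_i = 5.30*(-2.00)^i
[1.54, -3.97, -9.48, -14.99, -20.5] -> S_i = 1.54 + -5.51*i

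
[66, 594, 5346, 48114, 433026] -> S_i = 66*9^i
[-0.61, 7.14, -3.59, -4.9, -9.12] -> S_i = Random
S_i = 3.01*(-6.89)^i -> [3.01, -20.74, 142.89, -984.52, 6783.34]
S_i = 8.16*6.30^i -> [8.16, 51.41, 323.87, 2040.38, 12854.42]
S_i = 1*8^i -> [1, 8, 64, 512, 4096]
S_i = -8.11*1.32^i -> [-8.11, -10.71, -14.13, -18.65, -24.62]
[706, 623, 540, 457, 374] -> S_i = 706 + -83*i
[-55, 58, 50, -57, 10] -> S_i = Random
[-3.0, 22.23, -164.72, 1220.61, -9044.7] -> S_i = -3.00*(-7.41)^i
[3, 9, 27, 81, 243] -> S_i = 3*3^i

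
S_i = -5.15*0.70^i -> [-5.15, -3.6, -2.52, -1.77, -1.24]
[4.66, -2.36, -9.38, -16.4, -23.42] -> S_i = 4.66 + -7.02*i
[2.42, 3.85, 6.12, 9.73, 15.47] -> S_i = 2.42*1.59^i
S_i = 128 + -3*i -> [128, 125, 122, 119, 116]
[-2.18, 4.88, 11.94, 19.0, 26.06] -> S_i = -2.18 + 7.06*i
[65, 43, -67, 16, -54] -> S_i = Random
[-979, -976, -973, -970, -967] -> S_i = -979 + 3*i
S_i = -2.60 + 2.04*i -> [-2.6, -0.56, 1.48, 3.52, 5.56]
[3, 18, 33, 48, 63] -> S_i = 3 + 15*i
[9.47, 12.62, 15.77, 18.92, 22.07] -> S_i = 9.47 + 3.15*i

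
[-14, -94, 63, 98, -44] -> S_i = Random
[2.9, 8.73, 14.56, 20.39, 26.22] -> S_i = 2.90 + 5.83*i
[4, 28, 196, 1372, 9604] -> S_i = 4*7^i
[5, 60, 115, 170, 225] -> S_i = 5 + 55*i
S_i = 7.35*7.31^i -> [7.35, 53.73, 392.76, 2871.04, 20987.31]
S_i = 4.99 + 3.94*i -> [4.99, 8.93, 12.87, 16.81, 20.75]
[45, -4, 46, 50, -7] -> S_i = Random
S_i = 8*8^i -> [8, 64, 512, 4096, 32768]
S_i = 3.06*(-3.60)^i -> [3.06, -11.02, 39.66, -142.77, 513.96]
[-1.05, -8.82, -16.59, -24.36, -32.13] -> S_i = -1.05 + -7.77*i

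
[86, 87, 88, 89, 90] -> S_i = 86 + 1*i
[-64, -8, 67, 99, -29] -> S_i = Random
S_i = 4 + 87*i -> [4, 91, 178, 265, 352]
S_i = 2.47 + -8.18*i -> [2.47, -5.71, -13.89, -22.07, -30.25]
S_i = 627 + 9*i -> [627, 636, 645, 654, 663]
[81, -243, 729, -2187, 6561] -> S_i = 81*-3^i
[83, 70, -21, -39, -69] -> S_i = Random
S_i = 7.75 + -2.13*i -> [7.75, 5.62, 3.49, 1.36, -0.77]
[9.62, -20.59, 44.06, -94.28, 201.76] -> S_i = 9.62*(-2.14)^i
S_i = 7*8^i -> [7, 56, 448, 3584, 28672]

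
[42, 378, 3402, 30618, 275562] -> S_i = 42*9^i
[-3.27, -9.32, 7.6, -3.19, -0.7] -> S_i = Random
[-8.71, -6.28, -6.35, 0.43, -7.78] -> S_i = Random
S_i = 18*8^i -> [18, 144, 1152, 9216, 73728]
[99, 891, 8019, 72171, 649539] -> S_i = 99*9^i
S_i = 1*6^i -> [1, 6, 36, 216, 1296]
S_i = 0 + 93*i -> [0, 93, 186, 279, 372]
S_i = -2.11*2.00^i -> [-2.11, -4.22, -8.44, -16.88, -33.76]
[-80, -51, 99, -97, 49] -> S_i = Random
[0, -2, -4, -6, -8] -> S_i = 0 + -2*i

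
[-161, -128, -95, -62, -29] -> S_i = -161 + 33*i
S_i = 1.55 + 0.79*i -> [1.55, 2.34, 3.13, 3.92, 4.71]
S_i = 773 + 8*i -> [773, 781, 789, 797, 805]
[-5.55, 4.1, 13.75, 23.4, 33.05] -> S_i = -5.55 + 9.65*i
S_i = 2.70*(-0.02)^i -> [2.7, -0.05, 0.0, -0.0, 0.0]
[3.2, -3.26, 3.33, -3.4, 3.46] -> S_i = 3.20*(-1.02)^i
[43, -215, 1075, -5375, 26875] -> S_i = 43*-5^i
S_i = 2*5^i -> [2, 10, 50, 250, 1250]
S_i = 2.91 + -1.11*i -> [2.91, 1.8, 0.69, -0.42, -1.53]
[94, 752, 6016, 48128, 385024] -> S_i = 94*8^i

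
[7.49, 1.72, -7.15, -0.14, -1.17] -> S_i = Random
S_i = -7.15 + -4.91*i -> [-7.15, -12.06, -16.97, -21.88, -26.79]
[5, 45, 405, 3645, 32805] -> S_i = 5*9^i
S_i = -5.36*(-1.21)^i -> [-5.36, 6.49, -7.85, 9.5, -11.49]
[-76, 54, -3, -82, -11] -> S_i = Random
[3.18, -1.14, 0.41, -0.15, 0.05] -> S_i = 3.18*(-0.36)^i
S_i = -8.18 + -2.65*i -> [-8.18, -10.83, -13.48, -16.13, -18.78]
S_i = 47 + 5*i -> [47, 52, 57, 62, 67]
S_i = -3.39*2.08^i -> [-3.39, -7.05, -14.67, -30.51, -63.45]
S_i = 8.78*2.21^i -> [8.78, 19.4, 42.88, 94.77, 209.44]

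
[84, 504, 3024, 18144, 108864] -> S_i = 84*6^i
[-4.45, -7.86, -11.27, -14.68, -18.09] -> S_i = -4.45 + -3.41*i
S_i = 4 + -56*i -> [4, -52, -108, -164, -220]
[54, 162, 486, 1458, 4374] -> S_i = 54*3^i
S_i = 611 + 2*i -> [611, 613, 615, 617, 619]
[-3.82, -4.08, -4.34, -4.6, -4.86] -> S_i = -3.82 + -0.26*i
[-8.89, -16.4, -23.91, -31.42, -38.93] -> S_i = -8.89 + -7.51*i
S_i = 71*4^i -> [71, 284, 1136, 4544, 18176]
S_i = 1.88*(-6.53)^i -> [1.88, -12.28, 80.16, -523.48, 3418.3]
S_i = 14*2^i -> [14, 28, 56, 112, 224]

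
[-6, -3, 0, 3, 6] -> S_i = -6 + 3*i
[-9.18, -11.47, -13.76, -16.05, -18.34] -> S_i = -9.18 + -2.29*i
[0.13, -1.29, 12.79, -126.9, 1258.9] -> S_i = 0.13*(-9.92)^i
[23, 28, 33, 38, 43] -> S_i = 23 + 5*i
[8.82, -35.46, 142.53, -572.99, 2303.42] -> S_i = 8.82*(-4.02)^i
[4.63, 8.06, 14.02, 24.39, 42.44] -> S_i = 4.63*1.74^i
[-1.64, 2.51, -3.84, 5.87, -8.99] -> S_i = -1.64*(-1.53)^i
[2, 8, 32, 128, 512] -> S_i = 2*4^i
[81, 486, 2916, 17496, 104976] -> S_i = 81*6^i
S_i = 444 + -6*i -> [444, 438, 432, 426, 420]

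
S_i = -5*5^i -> [-5, -25, -125, -625, -3125]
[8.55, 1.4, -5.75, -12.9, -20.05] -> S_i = 8.55 + -7.15*i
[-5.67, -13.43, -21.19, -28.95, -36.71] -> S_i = -5.67 + -7.76*i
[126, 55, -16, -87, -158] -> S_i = 126 + -71*i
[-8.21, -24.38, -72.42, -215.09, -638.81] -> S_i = -8.21*2.97^i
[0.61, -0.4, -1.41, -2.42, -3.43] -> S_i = 0.61 + -1.01*i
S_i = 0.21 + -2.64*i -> [0.21, -2.43, -5.07, -7.71, -10.35]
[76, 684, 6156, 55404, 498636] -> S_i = 76*9^i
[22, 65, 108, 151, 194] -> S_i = 22 + 43*i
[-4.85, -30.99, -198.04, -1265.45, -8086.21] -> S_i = -4.85*6.39^i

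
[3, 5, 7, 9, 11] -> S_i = 3 + 2*i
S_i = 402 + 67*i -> [402, 469, 536, 603, 670]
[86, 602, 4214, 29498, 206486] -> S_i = 86*7^i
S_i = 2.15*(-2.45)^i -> [2.15, -5.27, 12.91, -31.62, 77.46]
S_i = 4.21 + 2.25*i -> [4.21, 6.46, 8.71, 10.96, 13.21]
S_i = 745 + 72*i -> [745, 817, 889, 961, 1033]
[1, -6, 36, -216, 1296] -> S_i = 1*-6^i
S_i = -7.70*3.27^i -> [-7.7, -25.18, -82.34, -269.24, -880.4]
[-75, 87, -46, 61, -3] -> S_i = Random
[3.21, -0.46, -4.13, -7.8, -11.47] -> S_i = 3.21 + -3.67*i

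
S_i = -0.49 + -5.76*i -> [-0.49, -6.25, -12.01, -17.77, -23.53]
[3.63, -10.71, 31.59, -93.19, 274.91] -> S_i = 3.63*(-2.95)^i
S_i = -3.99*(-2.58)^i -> [-3.99, 10.29, -26.56, 68.52, -176.79]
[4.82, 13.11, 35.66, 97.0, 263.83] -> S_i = 4.82*2.72^i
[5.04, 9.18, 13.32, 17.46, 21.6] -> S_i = 5.04 + 4.14*i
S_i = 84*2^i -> [84, 168, 336, 672, 1344]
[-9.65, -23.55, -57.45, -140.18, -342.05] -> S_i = -9.65*2.44^i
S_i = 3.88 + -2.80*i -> [3.88, 1.08, -1.72, -4.52, -7.32]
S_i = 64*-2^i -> [64, -128, 256, -512, 1024]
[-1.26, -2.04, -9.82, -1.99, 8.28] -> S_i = Random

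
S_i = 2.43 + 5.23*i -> [2.43, 7.66, 12.89, 18.12, 23.35]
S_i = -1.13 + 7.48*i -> [-1.13, 6.35, 13.83, 21.31, 28.79]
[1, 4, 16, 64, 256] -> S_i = 1*4^i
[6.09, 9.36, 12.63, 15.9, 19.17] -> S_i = 6.09 + 3.27*i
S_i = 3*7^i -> [3, 21, 147, 1029, 7203]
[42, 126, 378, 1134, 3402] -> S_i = 42*3^i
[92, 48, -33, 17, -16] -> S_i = Random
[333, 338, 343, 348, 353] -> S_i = 333 + 5*i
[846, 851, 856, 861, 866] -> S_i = 846 + 5*i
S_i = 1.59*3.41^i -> [1.59, 5.42, 18.49, 63.05, 214.99]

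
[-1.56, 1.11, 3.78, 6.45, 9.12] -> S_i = -1.56 + 2.67*i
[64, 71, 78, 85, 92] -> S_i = 64 + 7*i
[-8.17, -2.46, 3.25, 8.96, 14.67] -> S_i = -8.17 + 5.71*i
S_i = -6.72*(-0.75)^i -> [-6.72, 5.04, -3.78, 2.84, -2.13]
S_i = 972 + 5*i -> [972, 977, 982, 987, 992]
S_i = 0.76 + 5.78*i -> [0.76, 6.54, 12.32, 18.1, 23.88]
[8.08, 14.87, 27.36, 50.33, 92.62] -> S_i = 8.08*1.84^i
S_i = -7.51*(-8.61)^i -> [-7.51, 64.66, -556.73, 4793.46, -41271.72]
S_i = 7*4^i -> [7, 28, 112, 448, 1792]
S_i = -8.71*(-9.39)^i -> [-8.71, 81.79, -767.98, 7211.32, -67714.32]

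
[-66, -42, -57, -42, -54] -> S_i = Random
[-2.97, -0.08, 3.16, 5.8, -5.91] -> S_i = Random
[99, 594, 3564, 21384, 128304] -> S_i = 99*6^i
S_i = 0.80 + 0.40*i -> [0.8, 1.2, 1.6, 2.0, 2.4]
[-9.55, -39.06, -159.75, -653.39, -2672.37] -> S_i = -9.55*4.09^i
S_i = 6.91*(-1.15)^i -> [6.91, -7.95, 9.14, -10.51, 12.09]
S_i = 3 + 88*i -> [3, 91, 179, 267, 355]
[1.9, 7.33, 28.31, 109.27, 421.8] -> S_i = 1.90*3.86^i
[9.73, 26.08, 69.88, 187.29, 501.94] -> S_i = 9.73*2.68^i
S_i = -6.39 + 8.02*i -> [-6.39, 1.63, 9.65, 17.67, 25.69]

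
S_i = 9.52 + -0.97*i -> [9.52, 8.55, 7.58, 6.61, 5.64]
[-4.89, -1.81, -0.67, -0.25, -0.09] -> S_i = -4.89*0.37^i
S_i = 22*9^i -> [22, 198, 1782, 16038, 144342]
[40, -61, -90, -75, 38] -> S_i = Random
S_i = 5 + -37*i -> [5, -32, -69, -106, -143]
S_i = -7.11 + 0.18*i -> [-7.11, -6.93, -6.75, -6.57, -6.39]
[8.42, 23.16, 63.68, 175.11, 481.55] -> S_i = 8.42*2.75^i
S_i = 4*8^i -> [4, 32, 256, 2048, 16384]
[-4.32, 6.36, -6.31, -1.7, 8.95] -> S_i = Random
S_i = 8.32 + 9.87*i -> [8.32, 18.19, 28.06, 37.93, 47.8]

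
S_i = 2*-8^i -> [2, -16, 128, -1024, 8192]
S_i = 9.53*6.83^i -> [9.53, 65.09, 444.56, 3036.37, 20738.42]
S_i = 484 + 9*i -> [484, 493, 502, 511, 520]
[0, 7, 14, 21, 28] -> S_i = 0 + 7*i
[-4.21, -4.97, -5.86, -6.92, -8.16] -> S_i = -4.21*1.18^i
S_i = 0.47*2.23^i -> [0.47, 1.05, 2.34, 5.21, 11.62]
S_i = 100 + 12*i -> [100, 112, 124, 136, 148]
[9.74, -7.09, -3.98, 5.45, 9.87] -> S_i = Random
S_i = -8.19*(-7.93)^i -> [-8.19, 64.95, -515.03, 4084.17, -32387.44]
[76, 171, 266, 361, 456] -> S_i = 76 + 95*i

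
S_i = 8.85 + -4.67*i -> [8.85, 4.18, -0.49, -5.16, -9.83]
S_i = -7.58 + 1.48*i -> [-7.58, -6.1, -4.62, -3.14, -1.66]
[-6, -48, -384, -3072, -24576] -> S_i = -6*8^i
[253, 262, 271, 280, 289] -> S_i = 253 + 9*i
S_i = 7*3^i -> [7, 21, 63, 189, 567]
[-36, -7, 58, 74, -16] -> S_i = Random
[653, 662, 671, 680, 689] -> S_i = 653 + 9*i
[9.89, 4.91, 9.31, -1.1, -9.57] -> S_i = Random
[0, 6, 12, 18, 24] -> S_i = 0 + 6*i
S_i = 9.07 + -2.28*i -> [9.07, 6.79, 4.51, 2.23, -0.05]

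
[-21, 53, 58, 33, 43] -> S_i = Random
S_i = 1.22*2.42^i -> [1.22, 2.95, 7.14, 17.29, 41.84]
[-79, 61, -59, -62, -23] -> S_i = Random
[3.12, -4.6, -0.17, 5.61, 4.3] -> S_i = Random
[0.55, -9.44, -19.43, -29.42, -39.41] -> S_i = 0.55 + -9.99*i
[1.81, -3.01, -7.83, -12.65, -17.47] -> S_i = 1.81 + -4.82*i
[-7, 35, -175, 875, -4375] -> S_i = -7*-5^i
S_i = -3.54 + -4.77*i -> [-3.54, -8.31, -13.08, -17.85, -22.62]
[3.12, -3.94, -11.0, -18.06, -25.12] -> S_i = 3.12 + -7.06*i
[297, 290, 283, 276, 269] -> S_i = 297 + -7*i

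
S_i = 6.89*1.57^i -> [6.89, 10.82, 16.98, 26.66, 41.86]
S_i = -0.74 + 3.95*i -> [-0.74, 3.21, 7.16, 11.11, 15.06]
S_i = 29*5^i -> [29, 145, 725, 3625, 18125]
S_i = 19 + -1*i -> [19, 18, 17, 16, 15]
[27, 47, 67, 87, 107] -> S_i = 27 + 20*i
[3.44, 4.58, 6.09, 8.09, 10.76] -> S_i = 3.44*1.33^i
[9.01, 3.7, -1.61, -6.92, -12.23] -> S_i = 9.01 + -5.31*i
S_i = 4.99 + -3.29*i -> [4.99, 1.7, -1.59, -4.88, -8.17]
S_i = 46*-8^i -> [46, -368, 2944, -23552, 188416]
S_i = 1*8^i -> [1, 8, 64, 512, 4096]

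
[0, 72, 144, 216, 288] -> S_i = 0 + 72*i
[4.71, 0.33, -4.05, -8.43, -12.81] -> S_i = 4.71 + -4.38*i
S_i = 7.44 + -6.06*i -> [7.44, 1.38, -4.68, -10.74, -16.8]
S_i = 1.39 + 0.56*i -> [1.39, 1.95, 2.51, 3.07, 3.63]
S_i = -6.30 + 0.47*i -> [-6.3, -5.83, -5.36, -4.89, -4.42]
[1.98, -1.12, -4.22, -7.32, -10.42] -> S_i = 1.98 + -3.10*i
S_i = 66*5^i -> [66, 330, 1650, 8250, 41250]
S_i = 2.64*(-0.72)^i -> [2.64, -1.9, 1.37, -0.99, 0.71]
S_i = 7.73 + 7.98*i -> [7.73, 15.71, 23.69, 31.67, 39.65]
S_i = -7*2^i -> [-7, -14, -28, -56, -112]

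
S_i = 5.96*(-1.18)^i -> [5.96, -7.03, 8.3, -9.79, 11.56]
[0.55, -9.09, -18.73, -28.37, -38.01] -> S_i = 0.55 + -9.64*i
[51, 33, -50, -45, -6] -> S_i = Random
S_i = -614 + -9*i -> [-614, -623, -632, -641, -650]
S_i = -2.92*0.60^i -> [-2.92, -1.75, -1.05, -0.63, -0.38]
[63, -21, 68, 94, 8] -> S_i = Random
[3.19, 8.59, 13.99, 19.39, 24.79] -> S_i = 3.19 + 5.40*i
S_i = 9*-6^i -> [9, -54, 324, -1944, 11664]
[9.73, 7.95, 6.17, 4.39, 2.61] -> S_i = 9.73 + -1.78*i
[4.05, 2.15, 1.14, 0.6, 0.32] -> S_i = 4.05*0.53^i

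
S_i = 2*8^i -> [2, 16, 128, 1024, 8192]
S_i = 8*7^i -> [8, 56, 392, 2744, 19208]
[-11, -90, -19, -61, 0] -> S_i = Random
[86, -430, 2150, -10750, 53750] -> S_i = 86*-5^i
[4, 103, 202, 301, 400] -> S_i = 4 + 99*i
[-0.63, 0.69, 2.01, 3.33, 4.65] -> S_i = -0.63 + 1.32*i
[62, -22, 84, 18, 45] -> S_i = Random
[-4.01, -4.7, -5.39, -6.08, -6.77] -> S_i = -4.01 + -0.69*i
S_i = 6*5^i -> [6, 30, 150, 750, 3750]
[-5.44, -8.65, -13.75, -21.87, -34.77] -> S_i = -5.44*1.59^i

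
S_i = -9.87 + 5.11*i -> [-9.87, -4.76, 0.35, 5.46, 10.57]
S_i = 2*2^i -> [2, 4, 8, 16, 32]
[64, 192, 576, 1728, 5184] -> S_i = 64*3^i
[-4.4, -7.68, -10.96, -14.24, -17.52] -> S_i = -4.40 + -3.28*i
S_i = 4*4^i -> [4, 16, 64, 256, 1024]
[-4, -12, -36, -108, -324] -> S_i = -4*3^i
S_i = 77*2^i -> [77, 154, 308, 616, 1232]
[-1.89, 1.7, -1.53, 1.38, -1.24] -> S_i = -1.89*(-0.90)^i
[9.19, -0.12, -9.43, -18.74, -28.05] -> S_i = 9.19 + -9.31*i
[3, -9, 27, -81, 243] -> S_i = 3*-3^i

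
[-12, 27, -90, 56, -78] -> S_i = Random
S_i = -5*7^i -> [-5, -35, -245, -1715, -12005]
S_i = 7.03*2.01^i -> [7.03, 14.13, 28.4, 57.09, 114.75]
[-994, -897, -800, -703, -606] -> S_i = -994 + 97*i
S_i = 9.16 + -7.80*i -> [9.16, 1.36, -6.44, -14.24, -22.04]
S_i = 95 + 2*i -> [95, 97, 99, 101, 103]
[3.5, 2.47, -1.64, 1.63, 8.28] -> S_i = Random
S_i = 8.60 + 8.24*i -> [8.6, 16.84, 25.08, 33.32, 41.56]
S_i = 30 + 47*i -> [30, 77, 124, 171, 218]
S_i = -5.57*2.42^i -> [-5.57, -13.48, -32.62, -78.94, -191.04]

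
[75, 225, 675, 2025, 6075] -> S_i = 75*3^i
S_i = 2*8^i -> [2, 16, 128, 1024, 8192]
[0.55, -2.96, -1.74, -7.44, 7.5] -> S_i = Random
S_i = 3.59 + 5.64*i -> [3.59, 9.23, 14.87, 20.51, 26.15]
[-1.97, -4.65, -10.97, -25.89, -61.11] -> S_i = -1.97*2.36^i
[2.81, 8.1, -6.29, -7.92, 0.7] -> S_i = Random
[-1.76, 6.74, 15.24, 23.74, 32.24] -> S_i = -1.76 + 8.50*i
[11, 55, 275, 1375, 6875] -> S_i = 11*5^i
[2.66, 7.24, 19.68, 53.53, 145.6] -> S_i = 2.66*2.72^i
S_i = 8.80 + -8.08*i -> [8.8, 0.72, -7.36, -15.44, -23.52]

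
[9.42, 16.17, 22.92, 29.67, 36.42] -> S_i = 9.42 + 6.75*i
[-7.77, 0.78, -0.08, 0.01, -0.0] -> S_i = -7.77*(-0.10)^i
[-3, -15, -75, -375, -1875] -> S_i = -3*5^i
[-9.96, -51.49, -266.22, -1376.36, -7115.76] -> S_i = -9.96*5.17^i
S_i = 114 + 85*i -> [114, 199, 284, 369, 454]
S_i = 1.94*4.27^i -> [1.94, 8.28, 35.37, 151.04, 644.93]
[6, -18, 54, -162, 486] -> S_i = 6*-3^i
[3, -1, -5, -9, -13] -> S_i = 3 + -4*i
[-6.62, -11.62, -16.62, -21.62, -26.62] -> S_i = -6.62 + -5.00*i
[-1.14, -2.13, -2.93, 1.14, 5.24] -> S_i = Random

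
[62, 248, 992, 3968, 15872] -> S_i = 62*4^i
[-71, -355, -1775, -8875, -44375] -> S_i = -71*5^i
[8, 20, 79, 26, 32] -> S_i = Random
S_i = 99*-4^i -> [99, -396, 1584, -6336, 25344]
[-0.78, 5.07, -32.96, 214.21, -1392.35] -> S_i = -0.78*(-6.50)^i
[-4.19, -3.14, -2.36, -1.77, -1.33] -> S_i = -4.19*0.75^i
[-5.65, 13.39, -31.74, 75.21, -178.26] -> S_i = -5.65*(-2.37)^i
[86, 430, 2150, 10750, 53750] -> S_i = 86*5^i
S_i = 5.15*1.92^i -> [5.15, 9.89, 18.98, 36.45, 69.99]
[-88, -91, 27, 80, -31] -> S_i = Random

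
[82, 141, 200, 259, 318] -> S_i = 82 + 59*i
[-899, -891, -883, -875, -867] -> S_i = -899 + 8*i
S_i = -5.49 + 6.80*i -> [-5.49, 1.31, 8.11, 14.91, 21.71]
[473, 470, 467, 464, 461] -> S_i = 473 + -3*i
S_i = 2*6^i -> [2, 12, 72, 432, 2592]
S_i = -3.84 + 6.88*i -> [-3.84, 3.04, 9.92, 16.8, 23.68]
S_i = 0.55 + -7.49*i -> [0.55, -6.94, -14.43, -21.92, -29.41]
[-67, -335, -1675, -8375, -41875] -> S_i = -67*5^i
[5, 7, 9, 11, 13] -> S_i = 5 + 2*i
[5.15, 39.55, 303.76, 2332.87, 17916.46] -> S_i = 5.15*7.68^i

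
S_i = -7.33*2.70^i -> [-7.33, -19.79, -53.44, -144.28, -389.55]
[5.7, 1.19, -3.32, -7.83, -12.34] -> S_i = 5.70 + -4.51*i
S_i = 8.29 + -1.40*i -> [8.29, 6.89, 5.49, 4.09, 2.69]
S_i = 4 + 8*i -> [4, 12, 20, 28, 36]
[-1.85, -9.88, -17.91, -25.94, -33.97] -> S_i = -1.85 + -8.03*i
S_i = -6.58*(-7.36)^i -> [-6.58, 48.43, -356.44, 2623.37, -19307.99]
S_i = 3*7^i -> [3, 21, 147, 1029, 7203]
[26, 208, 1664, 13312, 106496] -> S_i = 26*8^i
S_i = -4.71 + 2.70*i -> [-4.71, -2.01, 0.69, 3.39, 6.09]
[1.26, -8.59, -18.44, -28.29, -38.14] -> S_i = 1.26 + -9.85*i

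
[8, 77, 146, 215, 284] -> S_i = 8 + 69*i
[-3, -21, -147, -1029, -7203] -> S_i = -3*7^i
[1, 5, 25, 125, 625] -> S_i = 1*5^i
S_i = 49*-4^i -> [49, -196, 784, -3136, 12544]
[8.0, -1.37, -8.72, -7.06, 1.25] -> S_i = Random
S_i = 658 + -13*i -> [658, 645, 632, 619, 606]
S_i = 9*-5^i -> [9, -45, 225, -1125, 5625]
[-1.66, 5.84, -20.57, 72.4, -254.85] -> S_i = -1.66*(-3.52)^i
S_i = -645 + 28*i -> [-645, -617, -589, -561, -533]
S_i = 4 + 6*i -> [4, 10, 16, 22, 28]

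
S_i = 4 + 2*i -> [4, 6, 8, 10, 12]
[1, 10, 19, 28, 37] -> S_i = 1 + 9*i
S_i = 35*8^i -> [35, 280, 2240, 17920, 143360]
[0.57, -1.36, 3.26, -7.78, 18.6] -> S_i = 0.57*(-2.39)^i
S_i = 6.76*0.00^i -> [6.76, 0.0, 0.0, 0.0, 0.0]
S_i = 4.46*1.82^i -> [4.46, 8.12, 14.77, 26.89, 48.94]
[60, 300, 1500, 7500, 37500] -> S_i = 60*5^i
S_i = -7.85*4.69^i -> [-7.85, -36.82, -172.67, -809.82, -3798.05]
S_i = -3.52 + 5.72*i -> [-3.52, 2.2, 7.92, 13.64, 19.36]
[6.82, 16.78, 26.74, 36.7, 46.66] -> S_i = 6.82 + 9.96*i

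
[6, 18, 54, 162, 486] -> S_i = 6*3^i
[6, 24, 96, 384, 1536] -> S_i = 6*4^i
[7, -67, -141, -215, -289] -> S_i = 7 + -74*i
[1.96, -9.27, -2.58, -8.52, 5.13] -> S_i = Random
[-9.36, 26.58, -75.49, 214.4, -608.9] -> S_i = -9.36*(-2.84)^i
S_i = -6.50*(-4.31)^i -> [-6.5, 28.01, -120.74, 520.41, -2242.96]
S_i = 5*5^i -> [5, 25, 125, 625, 3125]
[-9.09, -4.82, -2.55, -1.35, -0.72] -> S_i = -9.09*0.53^i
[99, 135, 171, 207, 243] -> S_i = 99 + 36*i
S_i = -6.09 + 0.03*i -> [-6.09, -6.06, -6.03, -6.0, -5.97]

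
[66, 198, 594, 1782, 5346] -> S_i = 66*3^i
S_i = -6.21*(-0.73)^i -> [-6.21, 4.53, -3.31, 2.42, -1.76]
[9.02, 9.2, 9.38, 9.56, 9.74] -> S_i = 9.02 + 0.18*i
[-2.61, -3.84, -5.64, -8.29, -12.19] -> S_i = -2.61*1.47^i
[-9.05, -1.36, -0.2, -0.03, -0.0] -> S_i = -9.05*0.15^i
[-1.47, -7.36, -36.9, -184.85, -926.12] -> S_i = -1.47*5.01^i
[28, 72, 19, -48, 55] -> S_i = Random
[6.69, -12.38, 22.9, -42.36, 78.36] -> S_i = 6.69*(-1.85)^i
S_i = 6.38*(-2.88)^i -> [6.38, -18.37, 52.92, -152.4, 438.93]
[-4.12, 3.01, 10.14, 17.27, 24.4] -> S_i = -4.12 + 7.13*i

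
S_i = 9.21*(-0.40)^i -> [9.21, -3.68, 1.47, -0.59, 0.24]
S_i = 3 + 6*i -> [3, 9, 15, 21, 27]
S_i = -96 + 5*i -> [-96, -91, -86, -81, -76]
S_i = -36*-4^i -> [-36, 144, -576, 2304, -9216]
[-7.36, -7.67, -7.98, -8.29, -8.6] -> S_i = -7.36 + -0.31*i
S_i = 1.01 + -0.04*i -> [1.01, 0.97, 0.93, 0.89, 0.85]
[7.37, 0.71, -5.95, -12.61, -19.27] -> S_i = 7.37 + -6.66*i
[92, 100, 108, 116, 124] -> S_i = 92 + 8*i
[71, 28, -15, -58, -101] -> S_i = 71 + -43*i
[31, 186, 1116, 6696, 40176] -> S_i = 31*6^i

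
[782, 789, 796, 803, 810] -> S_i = 782 + 7*i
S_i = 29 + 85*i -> [29, 114, 199, 284, 369]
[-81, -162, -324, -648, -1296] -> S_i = -81*2^i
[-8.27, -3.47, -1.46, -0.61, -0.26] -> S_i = -8.27*0.42^i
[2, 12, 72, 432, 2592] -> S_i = 2*6^i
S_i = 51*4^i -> [51, 204, 816, 3264, 13056]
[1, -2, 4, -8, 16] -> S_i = 1*-2^i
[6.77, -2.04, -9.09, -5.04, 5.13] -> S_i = Random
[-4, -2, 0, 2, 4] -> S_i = -4 + 2*i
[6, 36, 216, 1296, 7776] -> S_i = 6*6^i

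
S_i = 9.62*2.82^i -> [9.62, 27.13, 76.5, 215.74, 608.38]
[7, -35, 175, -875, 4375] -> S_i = 7*-5^i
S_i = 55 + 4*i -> [55, 59, 63, 67, 71]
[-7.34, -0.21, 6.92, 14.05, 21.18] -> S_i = -7.34 + 7.13*i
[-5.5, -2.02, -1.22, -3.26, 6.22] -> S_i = Random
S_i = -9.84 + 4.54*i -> [-9.84, -5.3, -0.76, 3.78, 8.32]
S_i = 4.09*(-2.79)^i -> [4.09, -11.41, 31.84, -88.83, 247.82]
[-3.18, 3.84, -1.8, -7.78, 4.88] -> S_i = Random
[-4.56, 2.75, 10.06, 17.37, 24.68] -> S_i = -4.56 + 7.31*i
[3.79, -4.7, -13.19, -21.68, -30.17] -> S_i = 3.79 + -8.49*i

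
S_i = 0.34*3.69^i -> [0.34, 1.25, 4.63, 17.08, 63.04]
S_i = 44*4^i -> [44, 176, 704, 2816, 11264]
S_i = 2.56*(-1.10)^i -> [2.56, -2.82, 3.1, -3.41, 3.75]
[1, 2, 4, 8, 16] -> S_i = 1*2^i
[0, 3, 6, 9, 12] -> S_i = 0 + 3*i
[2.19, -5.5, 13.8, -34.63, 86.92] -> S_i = 2.19*(-2.51)^i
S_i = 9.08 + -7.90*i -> [9.08, 1.18, -6.72, -14.62, -22.52]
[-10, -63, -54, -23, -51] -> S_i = Random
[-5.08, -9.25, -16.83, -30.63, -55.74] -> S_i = -5.08*1.82^i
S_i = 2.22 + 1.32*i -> [2.22, 3.54, 4.86, 6.18, 7.5]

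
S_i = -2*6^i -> [-2, -12, -72, -432, -2592]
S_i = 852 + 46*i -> [852, 898, 944, 990, 1036]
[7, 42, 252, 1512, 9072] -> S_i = 7*6^i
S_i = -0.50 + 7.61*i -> [-0.5, 7.11, 14.72, 22.33, 29.94]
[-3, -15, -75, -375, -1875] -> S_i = -3*5^i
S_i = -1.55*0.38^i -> [-1.55, -0.59, -0.22, -0.09, -0.03]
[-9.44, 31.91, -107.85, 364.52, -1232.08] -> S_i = -9.44*(-3.38)^i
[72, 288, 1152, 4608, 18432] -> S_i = 72*4^i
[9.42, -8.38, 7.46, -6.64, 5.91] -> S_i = 9.42*(-0.89)^i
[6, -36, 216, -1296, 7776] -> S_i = 6*-6^i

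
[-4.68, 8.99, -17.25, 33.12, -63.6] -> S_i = -4.68*(-1.92)^i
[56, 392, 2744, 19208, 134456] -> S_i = 56*7^i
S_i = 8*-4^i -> [8, -32, 128, -512, 2048]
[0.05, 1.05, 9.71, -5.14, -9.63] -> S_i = Random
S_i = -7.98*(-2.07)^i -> [-7.98, 16.52, -34.19, 70.78, -146.52]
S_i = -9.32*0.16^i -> [-9.32, -1.49, -0.24, -0.04, -0.01]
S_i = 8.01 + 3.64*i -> [8.01, 11.65, 15.29, 18.93, 22.57]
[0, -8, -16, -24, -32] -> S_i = 0 + -8*i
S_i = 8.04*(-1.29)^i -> [8.04, -10.37, 13.38, -17.26, 22.26]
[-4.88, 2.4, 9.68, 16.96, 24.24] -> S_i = -4.88 + 7.28*i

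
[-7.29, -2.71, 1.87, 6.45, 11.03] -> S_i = -7.29 + 4.58*i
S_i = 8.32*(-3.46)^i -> [8.32, -28.79, 99.6, -344.63, 1192.42]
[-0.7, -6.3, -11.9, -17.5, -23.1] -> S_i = -0.70 + -5.60*i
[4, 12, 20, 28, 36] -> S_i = 4 + 8*i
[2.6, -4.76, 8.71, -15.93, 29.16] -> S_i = 2.60*(-1.83)^i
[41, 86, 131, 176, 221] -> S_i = 41 + 45*i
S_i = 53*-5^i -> [53, -265, 1325, -6625, 33125]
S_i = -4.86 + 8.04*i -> [-4.86, 3.18, 11.22, 19.26, 27.3]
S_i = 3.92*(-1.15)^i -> [3.92, -4.51, 5.18, -5.96, 6.86]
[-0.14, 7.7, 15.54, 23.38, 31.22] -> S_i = -0.14 + 7.84*i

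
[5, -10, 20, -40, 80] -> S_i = 5*-2^i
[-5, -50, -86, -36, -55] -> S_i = Random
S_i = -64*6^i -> [-64, -384, -2304, -13824, -82944]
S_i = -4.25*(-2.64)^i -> [-4.25, 11.22, -29.62, 78.2, -206.45]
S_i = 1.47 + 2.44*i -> [1.47, 3.91, 6.35, 8.79, 11.23]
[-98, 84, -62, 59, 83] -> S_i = Random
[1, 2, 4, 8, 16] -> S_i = 1*2^i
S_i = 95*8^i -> [95, 760, 6080, 48640, 389120]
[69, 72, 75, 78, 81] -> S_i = 69 + 3*i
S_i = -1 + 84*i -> [-1, 83, 167, 251, 335]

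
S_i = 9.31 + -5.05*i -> [9.31, 4.26, -0.79, -5.84, -10.89]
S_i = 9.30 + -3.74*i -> [9.3, 5.56, 1.82, -1.92, -5.66]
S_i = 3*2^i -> [3, 6, 12, 24, 48]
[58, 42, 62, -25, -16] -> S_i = Random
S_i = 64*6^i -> [64, 384, 2304, 13824, 82944]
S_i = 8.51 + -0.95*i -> [8.51, 7.56, 6.61, 5.66, 4.71]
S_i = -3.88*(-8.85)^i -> [-3.88, 34.34, -303.89, 2689.44, -23801.53]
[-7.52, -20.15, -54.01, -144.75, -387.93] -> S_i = -7.52*2.68^i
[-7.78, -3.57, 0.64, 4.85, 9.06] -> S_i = -7.78 + 4.21*i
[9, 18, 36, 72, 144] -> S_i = 9*2^i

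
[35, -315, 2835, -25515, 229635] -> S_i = 35*-9^i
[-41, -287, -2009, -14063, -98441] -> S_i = -41*7^i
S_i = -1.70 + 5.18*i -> [-1.7, 3.48, 8.66, 13.84, 19.02]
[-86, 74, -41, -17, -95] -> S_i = Random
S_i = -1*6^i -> [-1, -6, -36, -216, -1296]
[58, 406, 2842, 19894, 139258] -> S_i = 58*7^i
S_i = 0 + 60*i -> [0, 60, 120, 180, 240]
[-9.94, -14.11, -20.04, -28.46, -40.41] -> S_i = -9.94*1.42^i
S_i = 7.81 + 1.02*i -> [7.81, 8.83, 9.85, 10.87, 11.89]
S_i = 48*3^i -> [48, 144, 432, 1296, 3888]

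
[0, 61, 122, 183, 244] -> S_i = 0 + 61*i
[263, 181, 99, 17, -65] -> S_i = 263 + -82*i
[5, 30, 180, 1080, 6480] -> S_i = 5*6^i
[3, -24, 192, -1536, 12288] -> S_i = 3*-8^i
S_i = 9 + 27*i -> [9, 36, 63, 90, 117]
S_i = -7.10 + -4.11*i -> [-7.1, -11.21, -15.32, -19.43, -23.54]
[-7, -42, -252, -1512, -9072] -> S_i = -7*6^i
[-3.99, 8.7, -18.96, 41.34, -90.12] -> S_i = -3.99*(-2.18)^i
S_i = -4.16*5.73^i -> [-4.16, -23.84, -136.58, -782.63, -4484.48]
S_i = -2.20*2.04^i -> [-2.2, -4.49, -9.16, -18.68, -38.1]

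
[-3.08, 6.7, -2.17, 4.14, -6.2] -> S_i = Random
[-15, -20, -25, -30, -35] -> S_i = -15 + -5*i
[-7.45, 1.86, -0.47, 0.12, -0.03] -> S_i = -7.45*(-0.25)^i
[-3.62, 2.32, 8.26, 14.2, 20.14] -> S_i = -3.62 + 5.94*i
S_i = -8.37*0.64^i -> [-8.37, -5.36, -3.43, -2.19, -1.4]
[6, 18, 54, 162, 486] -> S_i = 6*3^i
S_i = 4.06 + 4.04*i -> [4.06, 8.1, 12.14, 16.18, 20.22]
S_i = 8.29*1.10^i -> [8.29, 9.12, 10.03, 11.03, 12.14]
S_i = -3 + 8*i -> [-3, 5, 13, 21, 29]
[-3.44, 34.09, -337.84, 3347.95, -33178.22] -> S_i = -3.44*(-9.91)^i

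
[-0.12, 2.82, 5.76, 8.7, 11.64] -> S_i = -0.12 + 2.94*i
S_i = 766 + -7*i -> [766, 759, 752, 745, 738]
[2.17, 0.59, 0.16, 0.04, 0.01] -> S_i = 2.17*0.27^i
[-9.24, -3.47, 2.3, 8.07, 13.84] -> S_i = -9.24 + 5.77*i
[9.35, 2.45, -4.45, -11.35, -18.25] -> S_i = 9.35 + -6.90*i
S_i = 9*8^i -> [9, 72, 576, 4608, 36864]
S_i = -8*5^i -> [-8, -40, -200, -1000, -5000]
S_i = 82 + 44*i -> [82, 126, 170, 214, 258]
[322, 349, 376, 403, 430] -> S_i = 322 + 27*i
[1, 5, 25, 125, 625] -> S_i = 1*5^i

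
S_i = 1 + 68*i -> [1, 69, 137, 205, 273]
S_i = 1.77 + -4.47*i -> [1.77, -2.7, -7.17, -11.64, -16.11]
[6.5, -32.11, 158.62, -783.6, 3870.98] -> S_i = 6.50*(-4.94)^i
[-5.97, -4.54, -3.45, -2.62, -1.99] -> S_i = -5.97*0.76^i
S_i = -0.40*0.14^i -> [-0.4, -0.06, -0.01, -0.0, -0.0]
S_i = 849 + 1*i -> [849, 850, 851, 852, 853]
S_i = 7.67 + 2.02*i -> [7.67, 9.69, 11.71, 13.73, 15.75]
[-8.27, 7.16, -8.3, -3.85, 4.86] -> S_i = Random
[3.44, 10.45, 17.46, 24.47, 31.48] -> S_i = 3.44 + 7.01*i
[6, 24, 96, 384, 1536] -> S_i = 6*4^i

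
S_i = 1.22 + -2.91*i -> [1.22, -1.69, -4.6, -7.51, -10.42]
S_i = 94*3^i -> [94, 282, 846, 2538, 7614]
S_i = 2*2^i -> [2, 4, 8, 16, 32]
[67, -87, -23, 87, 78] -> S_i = Random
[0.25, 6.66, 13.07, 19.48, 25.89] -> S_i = 0.25 + 6.41*i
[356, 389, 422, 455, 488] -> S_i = 356 + 33*i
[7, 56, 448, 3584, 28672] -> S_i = 7*8^i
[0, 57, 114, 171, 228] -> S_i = 0 + 57*i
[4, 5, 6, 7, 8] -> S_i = 4 + 1*i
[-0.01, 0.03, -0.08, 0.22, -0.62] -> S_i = -0.01*(-2.81)^i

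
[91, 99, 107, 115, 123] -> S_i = 91 + 8*i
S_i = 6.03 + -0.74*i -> [6.03, 5.29, 4.55, 3.81, 3.07]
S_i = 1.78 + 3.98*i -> [1.78, 5.76, 9.74, 13.72, 17.7]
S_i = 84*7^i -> [84, 588, 4116, 28812, 201684]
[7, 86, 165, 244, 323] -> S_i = 7 + 79*i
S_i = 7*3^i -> [7, 21, 63, 189, 567]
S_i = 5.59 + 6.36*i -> [5.59, 11.95, 18.31, 24.67, 31.03]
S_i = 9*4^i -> [9, 36, 144, 576, 2304]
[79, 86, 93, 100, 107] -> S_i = 79 + 7*i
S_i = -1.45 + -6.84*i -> [-1.45, -8.29, -15.13, -21.97, -28.81]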